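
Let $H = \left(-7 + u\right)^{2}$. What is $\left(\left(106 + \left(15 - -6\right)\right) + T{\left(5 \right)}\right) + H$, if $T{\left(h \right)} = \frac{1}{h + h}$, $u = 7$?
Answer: $\frac{1271}{10} \approx 127.1$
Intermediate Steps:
$T{\left(h \right)} = \frac{1}{2 h}$
$H = 0$ ($H = \left(-7 + 7\right)^{2} = 0^{2} = 0$)
$\left(\left(106 + \left(15 - -6\right)\right) + T{\left(5 \right)}\right) + H = \left(\left(106 + \left(15 - -6\right)\right) + \frac{1}{2 \cdot 5}\right) + 0 = \left(\left(106 + \left(15 + 6\right)\right) + \frac{1}{2} \cdot \frac{1}{5}\right) + 0 = \left(\left(106 + 21\right) + \frac{1}{10}\right) + 0 = \left(127 + \frac{1}{10}\right) + 0 = \frac{1271}{10} + 0 = \frac{1271}{10}$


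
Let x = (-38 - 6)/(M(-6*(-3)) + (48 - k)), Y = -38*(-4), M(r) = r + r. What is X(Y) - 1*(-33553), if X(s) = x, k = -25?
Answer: 3657233/109 ≈ 33553.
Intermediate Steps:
M(r) = 2*r
Y = 152
x = -44/109 (x = (-38 - 6)/(2*(-6*(-3)) + (48 - 1*(-25))) = -44/(2*18 + (48 + 25)) = -44/(36 + 73) = -44/109 ≈ -0.40367)
X(s) = -44/109
X(Y) - 1*(-33553) = -44/109 - 1*(-33553) = -44/109 + 33553 = 3657233/109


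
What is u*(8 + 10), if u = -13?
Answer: -234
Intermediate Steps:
u*(8 + 10) = -13*(8 + 10) = -13*18 = -234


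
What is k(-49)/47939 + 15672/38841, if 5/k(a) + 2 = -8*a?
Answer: 19533813155/48411966174 ≈ 0.40349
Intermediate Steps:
k(a) = 5/(-2 - 8*a)
k(-49)/47939 + 15672/38841 = -5/(2 + 8*(-49))/47939 + 15672/38841 = -5/(2 - 392)*(1/47939) + 15672*(1/38841) = -5/(-390)*(1/47939) + 5224/12947 = -5*(-1/390)*(1/47939) + 5224/12947 = (1/78)*(1/47939) + 5224/12947 = 1/3739242 + 5224/12947 = 19533813155/48411966174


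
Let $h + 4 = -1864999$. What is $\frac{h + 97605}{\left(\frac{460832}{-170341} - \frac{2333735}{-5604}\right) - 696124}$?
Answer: $\frac{1687142160591672}{664118731972429} \approx 2.5404$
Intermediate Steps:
$h = -1865003$ ($h = -4 - 1864999 = -1865003$)
$\frac{h + 97605}{\left(\frac{460832}{-170341} - \frac{2333735}{-5604}\right) - 696124} = \frac{-1865003 + 97605}{\left(\frac{460832}{-170341} - \frac{2333735}{-5604}\right) - 696124} = - \frac{1767398}{\left(460832 \left(- \frac{1}{170341}\right) - - \frac{2333735}{5604}\right) - 696124} = - \frac{1767398}{\left(- \frac{460832}{170341} + \frac{2333735}{5604}\right) - 696124} = - \frac{1767398}{\frac{394948251107}{954590964} - 696124} = - \frac{1767398}{- \frac{664118731972429}{954590964}} = \left(-1767398\right) \left(- \frac{954590964}{664118731972429}\right) = \frac{1687142160591672}{664118731972429}$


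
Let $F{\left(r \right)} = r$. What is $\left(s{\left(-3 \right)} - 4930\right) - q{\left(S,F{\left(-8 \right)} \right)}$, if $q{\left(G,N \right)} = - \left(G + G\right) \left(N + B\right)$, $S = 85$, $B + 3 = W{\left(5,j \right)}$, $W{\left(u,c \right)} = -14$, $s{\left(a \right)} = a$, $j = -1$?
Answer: $-9183$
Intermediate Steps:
$B = -17$ ($B = -3 - 14 = -17$)
$q{\left(G,N \right)} = - 2 G \left(-17 + N\right)$ ($q{\left(G,N \right)} = - \left(G + G\right) \left(N - 17\right) = - 2 G \left(-17 + N\right)$)
$\left(s{\left(-3 \right)} - 4930\right) - q{\left(S,F{\left(-8 \right)} \right)} = \left(-3 - 4930\right) - 2 \cdot 85 \left(17 - -8\right) = \left(-3 - 4930\right) - 2 \cdot 85 \left(17 + 8\right) = -4933 - 2 \cdot 85 \cdot 25 = -4933 - 4250 = -9183$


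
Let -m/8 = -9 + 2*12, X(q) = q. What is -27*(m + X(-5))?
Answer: 3375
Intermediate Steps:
m = -120 (m = -8*(-9 + 2*12) = -8*(-9 + 24) = -8*15 = -120)
-27*(m + X(-5)) = -27*(-120 - 5) = -27*(-125) = 3375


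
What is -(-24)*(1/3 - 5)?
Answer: -112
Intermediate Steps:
-(-24)*(1/3 - 5) = -(-24)*(⅓ - 5) = -(-24)*(-14)/3 = -8*14 = -112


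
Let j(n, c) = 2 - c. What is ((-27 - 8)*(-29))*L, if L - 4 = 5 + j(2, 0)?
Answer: 11165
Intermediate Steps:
L = 11 (L = 4 + (5 + (2 - 1*0)) = 4 + (5 + (2 + 0)) = 4 + (5 + 2) = 4 + 7 = 11)
((-27 - 8)*(-29))*L = ((-27 - 8)*(-29))*11 = -35*(-29)*11 = 1015*11 = 11165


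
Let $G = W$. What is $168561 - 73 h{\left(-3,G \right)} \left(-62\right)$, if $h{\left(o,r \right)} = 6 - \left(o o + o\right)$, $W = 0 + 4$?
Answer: $168561$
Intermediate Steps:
$W = 4$
$G = 4$
$h{\left(o,r \right)} = 6 - o - o^{2}$ ($h{\left(o,r \right)} = 6 - \left(o^{2} + o\right) = 6 - \left(o + o^{2}\right) = 6 - o - o^{2}$)
$168561 - 73 h{\left(-3,G \right)} \left(-62\right) = 168561 - 73 \left(6 - -3 - \left(-3\right)^{2}\right) \left(-62\right) = 168561 - 73 \left(6 + 3 - 9\right) \left(-62\right) = 168561 - 73 \cdot 0 \left(-62\right) = 168561 - 0 \left(-62\right) = 168561 - 0 = 168561 + 0 = 168561$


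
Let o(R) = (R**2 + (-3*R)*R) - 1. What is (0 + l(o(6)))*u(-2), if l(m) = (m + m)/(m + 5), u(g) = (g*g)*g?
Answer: -292/17 ≈ -17.176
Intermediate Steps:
o(R) = -1 - 2*R**2 (o(R) = (R**2 - 3*R**2) - 1 = -2*R**2 - 1 = -1 - 2*R**2)
u(g) = g**3 (u(g) = g**2*g = g**3)
l(m) = 2*m/(5 + m) (l(m) = (2*m)/(5 + m) = 2*m/(5 + m))
(0 + l(o(6)))*u(-2) = (0 + 2*(-1 - 2*6**2)/(5 + (-1 - 2*6**2)))*(-2)**3 = (0 + 2*(-1 - 2*36)/(5 + (-1 - 2*36)))*(-8) = (0 + 2*(-1 - 72)/(5 + (-1 - 72)))*(-8) = (0 + 2*(-73)/(5 - 73))*(-8) = (0 + 2*(-73)/(-68))*(-8) = (0 + 2*(-73)*(-1/68))*(-8) = (0 + 73/34)*(-8) = (73/34)*(-8) = -292/17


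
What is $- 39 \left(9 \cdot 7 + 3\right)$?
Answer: $-2574$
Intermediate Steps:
$- 39 \left(9 \cdot 7 + 3\right) = - 39 \left(63 + 3\right) = \left(-39\right) 66 = -2574$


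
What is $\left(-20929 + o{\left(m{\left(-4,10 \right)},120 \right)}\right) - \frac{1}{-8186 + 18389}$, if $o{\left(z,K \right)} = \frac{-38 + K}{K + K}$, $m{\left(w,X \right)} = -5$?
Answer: $- \frac{2847134693}{136040} \approx -20929.0$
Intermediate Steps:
$o{\left(z,K \right)} = \frac{-38 + K}{2 K}$
$\left(-20929 + o{\left(m{\left(-4,10 \right)},120 \right)}\right) - \frac{1}{-8186 + 18389} = \left(-20929 + \frac{-38 + 120}{2 \cdot 120}\right) - \frac{1}{-8186 + 18389} = \left(-20929 + \frac{1}{2} \cdot \frac{1}{120} \cdot 82\right) - \frac{1}{10203} = \left(-20929 + \frac{41}{120}\right) - \frac{1}{10203} = - \frac{2511439}{120} - \frac{1}{10203} = - \frac{2847134693}{136040}$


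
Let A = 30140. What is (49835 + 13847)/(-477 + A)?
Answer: 63682/29663 ≈ 2.1469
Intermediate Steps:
(49835 + 13847)/(-477 + A) = (49835 + 13847)/(-477 + 30140) = 63682/29663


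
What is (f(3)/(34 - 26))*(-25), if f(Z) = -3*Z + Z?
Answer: 75/4 ≈ 18.750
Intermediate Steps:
f(Z) = -2*Z
(f(3)/(34 - 26))*(-25) = ((-2*3)/(34 - 26))*(-25) = (-6/8)*(-25) = ((⅛)*(-6))*(-25) = -¾*(-25) = 75/4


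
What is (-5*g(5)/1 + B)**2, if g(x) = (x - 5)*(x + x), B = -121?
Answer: 14641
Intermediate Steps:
g(x) = 2*x*(-5 + x) (g(x) = (-5 + x)*(2*x) = 2*x*(-5 + x))
(-5*g(5)/1 + B)**2 = (-10*5*(-5 + 5)/1 - 121)**2 = (-10*5*0*1 - 121)**2 = (-5*0*1 - 121)**2 = (0*1 - 121)**2 = (0 - 121)**2 = (-121)**2 = 14641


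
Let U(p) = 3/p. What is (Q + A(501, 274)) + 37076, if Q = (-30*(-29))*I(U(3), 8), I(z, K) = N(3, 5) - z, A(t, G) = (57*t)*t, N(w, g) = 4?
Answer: 14346743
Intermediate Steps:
A(t, G) = 57*t²
I(z, K) = 4 - z
Q = 2610 (Q = (-30*(-29))*(4 - 3/3) = 870*(4 - 3/3) = 870*(4 - 1*1) = 870*(4 - 1) = 870*3 = 2610)
(Q + A(501, 274)) + 37076 = (2610 + 57*501²) + 37076 = (2610 + 57*251001) + 37076 = (2610 + 14307057) + 37076 = 14309667 + 37076 = 14346743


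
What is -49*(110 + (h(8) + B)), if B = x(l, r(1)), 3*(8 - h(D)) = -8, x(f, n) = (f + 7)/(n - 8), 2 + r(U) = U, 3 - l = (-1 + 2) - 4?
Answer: -52577/9 ≈ -5841.9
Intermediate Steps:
l = 6 (l = 3 - ((-1 + 2) - 4) = 3 - (1 - 4) = 3 - 1*(-3) = 3 + 3 = 6)
r(U) = -2 + U
x(f, n) = (7 + f)/(-8 + n)
h(D) = 32/3 (h(D) = 8 - 1/3*(-8) = 8 + 8/3 = 32/3)
B = -13/9 (B = (7 + 6)/(-8 + (-2 + 1)) = 13/(-8 - 1) = 13/(-9) = -1/9*13 = -13/9 ≈ -1.4444)
-49*(110 + (h(8) + B)) = -49*(110 + (32/3 - 13/9)) = -49*(110 + 83/9) = -49*1073/9 = -52577/9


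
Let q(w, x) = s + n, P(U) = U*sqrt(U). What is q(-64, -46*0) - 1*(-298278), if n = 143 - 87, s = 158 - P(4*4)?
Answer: 298428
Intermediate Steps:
P(U) = U**(3/2)
s = 94 (s = 158 - (4*4)**(3/2) = 158 - 16**(3/2) = 158 - 1*64 = 158 - 64 = 94)
n = 56
q(w, x) = 150 (q(w, x) = 94 + 56 = 150)
q(-64, -46*0) - 1*(-298278) = 150 - 1*(-298278) = 150 + 298278 = 298428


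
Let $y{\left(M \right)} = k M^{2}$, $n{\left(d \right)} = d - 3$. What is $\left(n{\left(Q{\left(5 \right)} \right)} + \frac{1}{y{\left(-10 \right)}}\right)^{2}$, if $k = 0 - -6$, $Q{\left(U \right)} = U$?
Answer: $\frac{1442401}{360000} \approx 4.0067$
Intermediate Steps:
$n{\left(d \right)} = -3 + d$
$k = 6$ ($k = 0 + 6 = 6$)
$y{\left(M \right)} = 6 M^{2}$
$\left(n{\left(Q{\left(5 \right)} \right)} + \frac{1}{y{\left(-10 \right)}}\right)^{2} = \left(\left(-3 + 5\right) + \frac{1}{6 \left(-10\right)^{2}}\right)^{2} = \left(2 + \frac{1}{6 \cdot 100}\right)^{2} = \left(2 + \frac{1}{600}\right)^{2} = \left(\frac{1201}{600}\right)^{2} = \frac{1442401}{360000}$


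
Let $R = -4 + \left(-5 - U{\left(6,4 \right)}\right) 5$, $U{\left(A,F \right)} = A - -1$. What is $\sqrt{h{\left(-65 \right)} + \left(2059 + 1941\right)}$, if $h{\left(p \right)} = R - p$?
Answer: $\sqrt{4001} \approx 63.253$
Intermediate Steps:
$U{\left(A,F \right)} = 1 + A$ ($U{\left(A,F \right)} = A + 1 = 1 + A$)
$R = -64$ ($R = -4 + \left(-5 - \left(1 + 6\right)\right) 5 = -4 + \left(-5 - 7\right) 5 = -4 - 60 = -64$)
$h{\left(p \right)} = -64 - p$
$\sqrt{h{\left(-65 \right)} + \left(2059 + 1941\right)} = \sqrt{\left(-64 - -65\right) + \left(2059 + 1941\right)} = \sqrt{\left(-64 + 65\right) + 4000} = \sqrt{1 + 4000} = \sqrt{4001}$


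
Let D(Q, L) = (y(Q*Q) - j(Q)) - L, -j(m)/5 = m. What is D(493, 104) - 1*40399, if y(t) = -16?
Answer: -38054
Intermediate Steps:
j(m) = -5*m
D(Q, L) = -16 - L + 5*Q (D(Q, L) = (-16 - (-5)*Q) - L = (-16 + 5*Q) - L = -16 - L + 5*Q)
D(493, 104) - 1*40399 = (-16 - 1*104 + 5*493) - 1*40399 = (-16 - 104 + 2465) - 40399 = 2345 - 40399 = -38054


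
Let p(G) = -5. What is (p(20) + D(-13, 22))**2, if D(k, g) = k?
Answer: 324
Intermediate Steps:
(p(20) + D(-13, 22))**2 = (-5 - 13)**2 = (-18)**2 = 324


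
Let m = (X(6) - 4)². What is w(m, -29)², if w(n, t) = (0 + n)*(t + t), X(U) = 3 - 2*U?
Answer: 96079204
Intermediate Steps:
m = 169 (m = ((3 - 2*6) - 4)² = ((3 - 12) - 4)² = (-9 - 4)² = (-13)² = 169)
w(n, t) = 2*n*t (w(n, t) = n*(2*t) = 2*n*t)
w(m, -29)² = (2*169*(-29))² = (-9802)² = 96079204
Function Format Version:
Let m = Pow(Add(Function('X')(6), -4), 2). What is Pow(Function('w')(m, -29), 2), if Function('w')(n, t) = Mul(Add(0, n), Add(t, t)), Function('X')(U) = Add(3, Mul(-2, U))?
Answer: 96079204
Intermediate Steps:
m = 169 (m = Pow(Add(Add(3, Mul(-2, 6)), -4), 2) = Pow(Add(Add(3, -12), -4), 2) = Pow(Add(-9, -4), 2) = Pow(-13, 2) = 169)
Function('w')(n, t) = Mul(2, n, t) (Function('w')(n, t) = Mul(n, Mul(2, t)) = Mul(2, n, t))
Pow(Function('w')(m, -29), 2) = Pow(Mul(2, 169, -29), 2) = Pow(-9802, 2) = 96079204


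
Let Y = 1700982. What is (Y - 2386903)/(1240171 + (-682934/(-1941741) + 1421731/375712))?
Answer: -500403647393939232/904751657066427911 ≈ -0.55308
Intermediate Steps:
(Y - 2386903)/(1240171 + (-682934/(-1941741) + 1421731/375712)) = (1700982 - 2386903)/(1240171 + (-682934/(-1941741) + 1421731/375712)) = -685921/(1240171 + (-682934*(-1/1941741) + 1421731*(1/375712))) = -685921/(1240171 + (682934/1941741 + 1421731/375712)) = -685921/(1240171 + 3017219872679/729535394592) = -685921/904751657066427911/729535394592 = -685921*729535394592/904751657066427911 = -500403647393939232/904751657066427911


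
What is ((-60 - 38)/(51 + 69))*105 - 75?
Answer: -643/4 ≈ -160.75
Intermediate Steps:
((-60 - 38)/(51 + 69))*105 - 75 = -98/120*105 - 75 = -98*1/120*105 - 75 = -49/60*105 - 75 = -343/4 - 75 = -643/4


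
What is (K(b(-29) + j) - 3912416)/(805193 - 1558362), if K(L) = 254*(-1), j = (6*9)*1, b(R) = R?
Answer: 3912670/753169 ≈ 5.1949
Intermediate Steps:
j = 54 (j = 54*1 = 54)
K(L) = -254
(K(b(-29) + j) - 3912416)/(805193 - 1558362) = (-254 - 3912416)/(805193 - 1558362) = -3912670/(-753169) = -3912670*(-1/753169) = 3912670/753169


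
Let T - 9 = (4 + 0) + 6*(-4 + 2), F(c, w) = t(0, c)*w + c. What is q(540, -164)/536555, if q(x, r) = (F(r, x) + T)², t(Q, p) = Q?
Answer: 26569/536555 ≈ 0.049518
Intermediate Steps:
F(c, w) = c (F(c, w) = 0*w + c = 0 + c = c)
T = 1 (T = 9 + ((4 + 0) + 6*(-4 + 2)) = 9 + (4 + 6*(-2)) = 9 + (4 - 12) = 9 - 8 = 1)
q(x, r) = (1 + r)² (q(x, r) = (r + 1)² = (1 + r)²)
q(540, -164)/536555 = (1 - 164)²/536555 = (-163)²*(1/536555) = 26569*(1/536555) = 26569/536555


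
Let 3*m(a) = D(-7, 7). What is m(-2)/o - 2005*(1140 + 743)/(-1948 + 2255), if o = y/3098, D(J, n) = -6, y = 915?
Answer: -3456406897/280905 ≈ -12305.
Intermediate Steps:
m(a) = -2 (m(a) = (1/3)*(-6) = -2)
o = 915/3098 ≈ 0.29535
m(-2)/o - 2005*(1140 + 743)/(-1948 + 2255) = -2/915/3098 - 2005*(1140 + 743)/(-1948 + 2255) = -2*3098/915 - 2005/(307/1883) = -6196/915 - 2005/(307*(1/1883)) = -6196/915 - 2005/307/1883 = -6196/915 - 2005*1883/307 = -6196/915 - 3775415/307 = -3456406897/280905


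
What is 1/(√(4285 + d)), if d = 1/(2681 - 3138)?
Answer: √223729377/979122 ≈ 0.015277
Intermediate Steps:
d = -1/457 (d = 1/(-457) = -1/457 ≈ -0.0021882)
1/(√(4285 + d)) = 1/(√(4285 - 1/457)) = 1/(√(1958244/457)) = 1/(2*√223729377/457) = √223729377/979122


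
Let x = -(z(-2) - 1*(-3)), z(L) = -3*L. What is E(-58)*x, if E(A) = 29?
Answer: -261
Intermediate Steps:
x = -9 (x = -(-3*(-2) - 1*(-3)) = -(6 + 3) = -1*9 = -9)
E(-58)*x = 29*(-9) = -261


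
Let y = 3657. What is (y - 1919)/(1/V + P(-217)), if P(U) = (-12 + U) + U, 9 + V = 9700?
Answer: -16842958/4322185 ≈ -3.8969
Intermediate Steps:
V = 9691 (V = -9 + 9700 = 9691)
P(U) = -12 + 2*U
(y - 1919)/(1/V + P(-217)) = (3657 - 1919)/(1/9691 + (-12 + 2*(-217))) = 1738/(1/9691 + (-12 - 434)) = 1738/(1/9691 - 446) = 1738/(-4322185/9691) = 1738*(-9691/4322185) = -16842958/4322185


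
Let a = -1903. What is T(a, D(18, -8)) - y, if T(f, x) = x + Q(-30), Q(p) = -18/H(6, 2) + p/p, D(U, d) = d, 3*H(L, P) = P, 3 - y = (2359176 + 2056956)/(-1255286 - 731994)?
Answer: -19486373/496820 ≈ -39.222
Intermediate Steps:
y = 2594493/496820 (y = 3 - (2359176 + 2056956)/(-1255286 - 731994) = 3 - 4416132/(-1987280) = 3 - 4416132*(-1)/1987280 = 3 - 1*(-1104033/496820) = 3 + 1104033/496820 = 2594493/496820 ≈ 5.2222)
H(L, P) = P/3
Q(p) = -26 (Q(p) = -18/((⅓)*2) + p/p = -18/⅔ + 1 = -18*3/2 + 1 = -27 + 1 = -26)
T(f, x) = -26 + x (T(f, x) = x - 26 = -26 + x)
T(a, D(18, -8)) - y = (-26 - 8) - 1*2594493/496820 = -34 - 2594493/496820 = -19486373/496820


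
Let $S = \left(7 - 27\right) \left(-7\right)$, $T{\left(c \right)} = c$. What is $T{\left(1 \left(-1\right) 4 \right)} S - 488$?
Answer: $-1048$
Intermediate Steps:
$S = 140$ ($S = \left(-20\right) \left(-7\right) = 140$)
$T{\left(1 \left(-1\right) 4 \right)} S - 488 = 1 \left(-1\right) 4 \cdot 140 - 488 = \left(-1\right) 4 \cdot 140 - 488 = \left(-4\right) 140 - 488 = -560 - 488 = -1048$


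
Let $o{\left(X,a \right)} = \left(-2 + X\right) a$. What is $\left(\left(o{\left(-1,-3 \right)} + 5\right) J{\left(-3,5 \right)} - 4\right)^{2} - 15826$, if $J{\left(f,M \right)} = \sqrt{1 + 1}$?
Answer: $-15418 - 112 \sqrt{2} \approx -15576.0$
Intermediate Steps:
$o{\left(X,a \right)} = a \left(-2 + X\right)$
$J{\left(f,M \right)} = \sqrt{2}$
$\left(\left(o{\left(-1,-3 \right)} + 5\right) J{\left(-3,5 \right)} - 4\right)^{2} - 15826 = \left(\left(- 3 \left(-2 - 1\right) + 5\right) \sqrt{2} - 4\right)^{2} - 15826 = \left(\left(\left(-3\right) \left(-3\right) + 5\right) \sqrt{2} - 4\right)^{2} - 15826 = \left(\left(9 + 5\right) \sqrt{2} - 4\right)^{2} - 15826 = \left(14 \sqrt{2} - 4\right)^{2} - 15826 = \left(-4 + 14 \sqrt{2}\right)^{2} - 15826 = -15826 + \left(-4 + 14 \sqrt{2}\right)^{2}$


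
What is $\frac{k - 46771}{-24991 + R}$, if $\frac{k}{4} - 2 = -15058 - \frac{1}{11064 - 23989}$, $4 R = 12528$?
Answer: $\frac{1382910371}{282527575} \approx 4.8948$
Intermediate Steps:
$R = 3132$ ($R = \frac{1}{4} \cdot 12528 = 3132$)
$k = - \frac{778395196}{12925}$ ($k = 8 + 4 \left(-15058 - \frac{1}{11064 - 23989}\right) = 8 + 4 \left(-15058 - \frac{1}{-12925}\right) = 8 + 4 \left(-15058 - - \frac{1}{12925}\right) = 8 + 4 \left(-15058 + \frac{1}{12925}\right) = 8 + 4 \left(- \frac{194624649}{12925}\right) = 8 - \frac{778498596}{12925} = - \frac{778395196}{12925} \approx -60224.0$)
$\frac{k - 46771}{-24991 + R} = \frac{- \frac{778395196}{12925} - 46771}{-24991 + 3132} = - \frac{1382910371}{12925 \left(-21859\right)} = \left(- \frac{1382910371}{12925}\right) \left(- \frac{1}{21859}\right) = \frac{1382910371}{282527575}$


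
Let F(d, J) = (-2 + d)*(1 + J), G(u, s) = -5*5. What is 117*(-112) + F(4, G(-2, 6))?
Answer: -13152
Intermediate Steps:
G(u, s) = -25
F(d, J) = (1 + J)*(-2 + d)
117*(-112) + F(4, G(-2, 6)) = 117*(-112) + (-2 + 4 - 2*(-25) - 25*4) = -13104 + (-2 + 4 + 50 - 100) = -13104 - 48 = -13152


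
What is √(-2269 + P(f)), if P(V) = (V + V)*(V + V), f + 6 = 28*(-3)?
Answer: √30131 ≈ 173.58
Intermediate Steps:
f = -90 (f = -6 + 28*(-3) = -6 - 84 = -90)
P(V) = 4*V² (P(V) = (2*V)*(2*V) = 4*V²)
√(-2269 + P(f)) = √(-2269 + 4*(-90)²) = √(-2269 + 4*8100) = √(-2269 + 32400) = √30131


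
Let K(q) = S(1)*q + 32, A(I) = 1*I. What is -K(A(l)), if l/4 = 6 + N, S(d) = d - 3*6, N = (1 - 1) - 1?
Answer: 308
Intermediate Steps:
N = -1 (N = 0 - 1 = -1)
S(d) = -18 + d (S(d) = d - 18 = -18 + d)
l = 20 (l = 4*(6 - 1) = 4*5 = 20)
A(I) = I
K(q) = 32 - 17*q (K(q) = (-18 + 1)*q + 32 = -17*q + 32 = 32 - 17*q)
-K(A(l)) = -(32 - 17*20) = -(32 - 340) = -1*(-308) = 308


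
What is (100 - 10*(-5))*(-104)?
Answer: -15600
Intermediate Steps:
(100 - 10*(-5))*(-104) = (100 + 50)*(-104) = 150*(-104) = -15600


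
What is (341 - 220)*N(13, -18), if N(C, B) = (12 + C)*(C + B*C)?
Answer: -668525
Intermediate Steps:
(341 - 220)*N(13, -18) = (341 - 220)*(13*(12 + 13 + 12*(-18) - 18*13)) = 121*(13*(12 + 13 - 216 - 234)) = 121*(13*(-425)) = 121*(-5525) = -668525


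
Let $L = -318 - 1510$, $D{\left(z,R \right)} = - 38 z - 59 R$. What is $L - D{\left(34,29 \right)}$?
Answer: $1175$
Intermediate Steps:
$D{\left(z,R \right)} = - 59 R - 38 z$
$L = -1828$
$L - D{\left(34,29 \right)} = -1828 - \left(\left(-59\right) 29 - 1292\right) = -1828 - \left(-1711 - 1292\right) = -1828 - -3003 = -1828 + 3003 = 1175$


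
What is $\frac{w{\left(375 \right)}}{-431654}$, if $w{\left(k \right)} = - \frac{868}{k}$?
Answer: $\frac{434}{80935125} \approx 5.3623 \cdot 10^{-6}$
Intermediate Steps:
$\frac{w{\left(375 \right)}}{-431654} = \frac{\left(-868\right) \frac{1}{375}}{-431654} = \left(-868\right) \frac{1}{375} \left(- \frac{1}{431654}\right) = \left(- \frac{868}{375}\right) \left(- \frac{1}{431654}\right) = \frac{434}{80935125}$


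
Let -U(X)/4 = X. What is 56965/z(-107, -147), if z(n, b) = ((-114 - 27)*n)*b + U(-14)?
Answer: -56965/2217733 ≈ -0.025686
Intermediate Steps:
U(X) = -4*X
z(n, b) = 56 - 141*b*n (z(n, b) = ((-114 - 27)*n)*b - 4*(-14) = (-141*n)*b + 56 = -141*b*n + 56 = 56 - 141*b*n)
56965/z(-107, -147) = 56965/(56 - 141*(-147)*(-107)) = 56965/(56 - 2217789) = 56965/(-2217733) = 56965*(-1/2217733) = -56965/2217733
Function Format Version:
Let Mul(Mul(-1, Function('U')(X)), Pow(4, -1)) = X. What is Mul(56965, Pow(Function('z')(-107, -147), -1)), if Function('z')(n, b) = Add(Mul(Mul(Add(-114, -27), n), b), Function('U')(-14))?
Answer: Rational(-56965, 2217733) ≈ -0.025686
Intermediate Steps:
Function('U')(X) = Mul(-4, X)
Function('z')(n, b) = Add(56, Mul(-141, b, n)) (Function('z')(n, b) = Add(Mul(Mul(Add(-114, -27), n), b), Mul(-4, -14)) = Add(Mul(Mul(-141, n), b), 56) = Add(Mul(-141, b, n), 56) = Add(56, Mul(-141, b, n)))
Mul(56965, Pow(Function('z')(-107, -147), -1)) = Mul(56965, Pow(Add(56, Mul(-141, -147, -107)), -1)) = Mul(56965, Pow(Add(56, -2217789), -1)) = Mul(56965, Pow(-2217733, -1)) = Mul(56965, Rational(-1, 2217733)) = Rational(-56965, 2217733)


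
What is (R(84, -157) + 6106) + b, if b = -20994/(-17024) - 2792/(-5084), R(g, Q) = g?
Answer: 66987357943/10818752 ≈ 6191.8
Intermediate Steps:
b = 19283063/10818752 (b = -20994*(-1/17024) - 2792*(-1/5084) = 10497/8512 + 698/1271 = 19283063/10818752 ≈ 1.7824)
(R(84, -157) + 6106) + b = (84 + 6106) + 19283063/10818752 = 6190 + 19283063/10818752 = 66987357943/10818752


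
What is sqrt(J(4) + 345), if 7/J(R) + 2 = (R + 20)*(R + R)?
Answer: sqrt(12455830)/190 ≈ 18.575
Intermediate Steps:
J(R) = 7/(-2 + 2*R*(20 + R)) (J(R) = 7/(-2 + (R + 20)*(R + R)) = 7/(-2 + (20 + R)*(2*R)) = 7/(-2 + 2*R*(20 + R)))
sqrt(J(4) + 345) = sqrt(7/(2*(-1 + 4**2 + 20*4)) + 345) = sqrt(7/(2*(-1 + 16 + 80)) + 345) = sqrt((7/2)/95 + 345) = sqrt((7/2)*(1/95) + 345) = sqrt(7/190 + 345) = sqrt(65557/190) = sqrt(12455830)/190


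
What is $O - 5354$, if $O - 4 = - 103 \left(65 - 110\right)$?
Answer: $-715$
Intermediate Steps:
$O = 4639$ ($O = 4 - 103 \left(65 - 110\right) = 4 - -4635 = 4 + 4635 = 4639$)
$O - 5354 = 4639 - 5354 = -715$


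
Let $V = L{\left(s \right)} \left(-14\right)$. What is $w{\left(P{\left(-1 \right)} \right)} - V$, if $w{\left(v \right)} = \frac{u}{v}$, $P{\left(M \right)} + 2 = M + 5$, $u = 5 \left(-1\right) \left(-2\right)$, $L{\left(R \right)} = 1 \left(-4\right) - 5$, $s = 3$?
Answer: $-121$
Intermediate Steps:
$L{\left(R \right)} = -9$ ($L{\left(R \right)} = -4 - 5 = -9$)
$u = 10$ ($u = \left(-5\right) \left(-2\right) = 10$)
$P{\left(M \right)} = 3 + M$ ($P{\left(M \right)} = -2 + \left(M + 5\right) = -2 + \left(5 + M\right) = 3 + M$)
$w{\left(v \right)} = \frac{10}{v}$
$V = 126$ ($V = \left(-9\right) \left(-14\right) = 126$)
$w{\left(P{\left(-1 \right)} \right)} - V = \frac{10}{3 - 1} - 126 = \frac{10}{2} - 126 = 10 \cdot \frac{1}{2} - 126 = 5 - 126 = -121$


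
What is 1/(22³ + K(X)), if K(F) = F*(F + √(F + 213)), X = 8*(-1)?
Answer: 1339/14341728 + √205/14341728 ≈ 9.4362e-5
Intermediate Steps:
X = -8
K(F) = F*(F + √(213 + F))
1/(22³ + K(X)) = 1/(22³ - 8*(-8 + √(213 - 8))) = 1/(10648 - 8*(-8 + √205)) = 1/(10648 + (64 - 8*√205)) = 1/(10712 - 8*√205)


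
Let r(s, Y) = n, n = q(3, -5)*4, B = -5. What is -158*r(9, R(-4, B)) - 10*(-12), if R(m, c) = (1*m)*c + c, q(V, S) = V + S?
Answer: 1384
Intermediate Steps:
q(V, S) = S + V
R(m, c) = c + c*m (R(m, c) = m*c + c = c*m + c = c + c*m)
n = -8 (n = (-5 + 3)*4 = -2*4 = -8)
r(s, Y) = -8
-158*r(9, R(-4, B)) - 10*(-12) = -158*(-8) - 10*(-12) = 1264 + 120 = 1384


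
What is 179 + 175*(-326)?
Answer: -56871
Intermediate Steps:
179 + 175*(-326) = 179 - 57050 = -56871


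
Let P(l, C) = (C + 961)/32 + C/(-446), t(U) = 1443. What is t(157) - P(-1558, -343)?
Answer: 5076973/3568 ≈ 1422.9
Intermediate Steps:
P(l, C) = 961/32 + 207*C/7136 (P(l, C) = (961 + C)*(1/32) + C*(-1/446) = (961/32 + C/32) - C/446 = 961/32 + 207*C/7136)
t(157) - P(-1558, -343) = 1443 - (961/32 + (207/7136)*(-343)) = 1443 - (961/32 - 71001/7136) = 1443 - 1*71651/3568 = 1443 - 71651/3568 = 5076973/3568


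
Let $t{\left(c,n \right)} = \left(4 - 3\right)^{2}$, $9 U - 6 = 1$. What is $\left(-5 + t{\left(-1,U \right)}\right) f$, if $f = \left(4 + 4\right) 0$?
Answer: $0$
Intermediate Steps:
$U = \frac{7}{9}$ ($U = \frac{2}{3} + \frac{1}{9} \cdot 1 = \frac{2}{3} + \frac{1}{9} = \frac{7}{9} \approx 0.77778$)
$t{\left(c,n \right)} = 1$ ($t{\left(c,n \right)} = 1^{2} = 1$)
$f = 0$ ($f = 8 \cdot 0 = 0$)
$\left(-5 + t{\left(-1,U \right)}\right) f = \left(-5 + 1\right) 0 = \left(-4\right) 0 = 0$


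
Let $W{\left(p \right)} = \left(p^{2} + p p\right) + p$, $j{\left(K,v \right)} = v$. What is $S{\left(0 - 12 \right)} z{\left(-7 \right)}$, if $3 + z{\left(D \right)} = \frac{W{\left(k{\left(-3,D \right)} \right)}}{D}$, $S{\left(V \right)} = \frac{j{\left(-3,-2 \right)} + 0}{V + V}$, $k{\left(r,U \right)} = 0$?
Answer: $- \frac{1}{4} \approx -0.25$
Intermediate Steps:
$W{\left(p \right)} = p + 2 p^{2}$ ($W{\left(p \right)} = \left(p^{2} + p^{2}\right) + p = 2 p^{2} + p = p + 2 p^{2}$)
$S{\left(V \right)} = - \frac{1}{V}$ ($S{\left(V \right)} = \frac{-2 + 0}{V + V} = - \frac{2}{2 V} = - 2 \frac{1}{2 V} = - \frac{1}{V}$)
$z{\left(D \right)} = -3$ ($z{\left(D \right)} = -3 + \frac{0 \left(1 + 2 \cdot 0\right)}{D} = -3 + \frac{0 \left(1 + 0\right)}{D} = -3 + \frac{0 \cdot 1}{D} = -3 + \frac{0}{D} = -3 + 0 = -3$)
$S{\left(0 - 12 \right)} z{\left(-7 \right)} = - \frac{1}{0 - 12} \left(-3\right) = - \frac{1}{-12} \left(-3\right) = \left(-1\right) \left(- \frac{1}{12}\right) \left(-3\right) = \frac{1}{12} \left(-3\right) = - \frac{1}{4}$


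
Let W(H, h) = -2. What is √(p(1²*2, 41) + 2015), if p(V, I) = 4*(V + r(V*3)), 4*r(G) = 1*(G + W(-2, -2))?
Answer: √2027 ≈ 45.022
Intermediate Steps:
r(G) = -½ + G/4 (r(G) = (1*(G - 2))/4 = (1*(-2 + G))/4 = (-2 + G)/4 = -½ + G/4)
p(V, I) = -2 + 7*V (p(V, I) = 4*(V + (-½ + (V*3)/4)) = 4*(V + (-½ + (3*V)/4)) = 4*(V + (-½ + 3*V/4)) = 4*(-½ + 7*V/4) = -2 + 7*V)
√(p(1²*2, 41) + 2015) = √((-2 + 7*(1²*2)) + 2015) = √((-2 + 7*(1*2)) + 2015) = √((-2 + 7*2) + 2015) = √((-2 + 14) + 2015) = √(12 + 2015) = √2027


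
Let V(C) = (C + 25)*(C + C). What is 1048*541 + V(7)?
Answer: 567416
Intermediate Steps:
V(C) = 2*C*(25 + C) (V(C) = (25 + C)*(2*C) = 2*C*(25 + C))
1048*541 + V(7) = 1048*541 + 2*7*(25 + 7) = 566968 + 2*7*32 = 566968 + 448 = 567416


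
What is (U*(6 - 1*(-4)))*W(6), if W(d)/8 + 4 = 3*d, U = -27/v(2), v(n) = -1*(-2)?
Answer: -15120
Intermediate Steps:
v(n) = 2
U = -27/2 ≈ -13.500
W(d) = -32 + 24*d (W(d) = -32 + 8*(3*d) = -32 + 24*d)
(U*(6 - 1*(-4)))*W(6) = (-27*(6 - 1*(-4))/2)*(-32 + 24*6) = (-27*(6 + 4)/2)*(-32 + 144) = -27/2*10*112 = -135*112 = -15120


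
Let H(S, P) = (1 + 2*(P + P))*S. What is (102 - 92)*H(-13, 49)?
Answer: -25610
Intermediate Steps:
H(S, P) = S*(1 + 4*P) (H(S, P) = (1 + 2*(2*P))*S = (1 + 4*P)*S = S*(1 + 4*P))
(102 - 92)*H(-13, 49) = (102 - 92)*(-13*(1 + 4*49)) = 10*(-13*(1 + 196)) = 10*(-13*197) = 10*(-2561) = -25610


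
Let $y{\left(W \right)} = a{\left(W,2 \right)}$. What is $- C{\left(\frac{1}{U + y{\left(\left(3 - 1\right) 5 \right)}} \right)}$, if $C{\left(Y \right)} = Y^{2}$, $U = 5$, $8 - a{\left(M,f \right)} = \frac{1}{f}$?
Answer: $- \frac{4}{625} \approx -0.0064$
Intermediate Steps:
$a{\left(M,f \right)} = 8 - \frac{1}{f}$
$y{\left(W \right)} = \frac{15}{2}$ ($y{\left(W \right)} = 8 - \frac{1}{2} = \frac{15}{2}$)
$- C{\left(\frac{1}{U + y{\left(\left(3 - 1\right) 5 \right)}} \right)} = - \left(\frac{1}{5 + \frac{15}{2}}\right)^{2} = - \left(\frac{1}{\frac{25}{2}}\right)^{2} = - \left(\frac{2}{25}\right)^{2} = \left(-1\right) \frac{4}{625} = - \frac{4}{625}$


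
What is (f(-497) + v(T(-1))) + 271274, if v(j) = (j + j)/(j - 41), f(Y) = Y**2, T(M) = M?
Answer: 10883944/21 ≈ 5.1828e+5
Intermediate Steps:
v(j) = 2*j/(-41 + j) (v(j) = (2*j)/(-41 + j) = 2*j/(-41 + j))
(f(-497) + v(T(-1))) + 271274 = ((-497)**2 + 2*(-1)/(-41 - 1)) + 271274 = (247009 + 2*(-1)/(-42)) + 271274 = (247009 + 2*(-1)*(-1/42)) + 271274 = (247009 + 1/21) + 271274 = 5187190/21 + 271274 = 10883944/21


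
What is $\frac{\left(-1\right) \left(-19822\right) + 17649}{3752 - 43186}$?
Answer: $- \frac{37471}{39434} \approx -0.95022$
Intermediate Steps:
$\frac{\left(-1\right) \left(-19822\right) + 17649}{3752 - 43186} = \frac{19822 + 17649}{-39434} = 37471 \left(- \frac{1}{39434}\right) = - \frac{37471}{39434}$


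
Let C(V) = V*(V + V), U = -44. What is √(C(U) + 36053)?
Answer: 5*√1597 ≈ 199.81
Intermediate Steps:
C(V) = 2*V² (C(V) = V*(2*V) = 2*V²)
√(C(U) + 36053) = √(2*(-44)² + 36053) = √(2*1936 + 36053) = √(3872 + 36053) = √39925 = 5*√1597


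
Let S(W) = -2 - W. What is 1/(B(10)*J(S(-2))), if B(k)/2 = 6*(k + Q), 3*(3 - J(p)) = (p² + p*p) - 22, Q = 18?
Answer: 1/3472 ≈ 0.00028802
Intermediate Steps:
J(p) = 31/3 - 2*p²/3 (J(p) = 3 - ((p² + p*p) - 22)/3 = 3 - ((p² + p²) - 22)/3 = 3 - (2*p² - 22)/3 = 3 - (-22 + 2*p²)/3 = 3 + (22/3 - 2*p²/3) = 31/3 - 2*p²/3)
B(k) = 216 + 12*k (B(k) = 2*(6*(k + 18)) = 2*(6*(18 + k)) = 2*(108 + 6*k) = 216 + 12*k)
1/(B(10)*J(S(-2))) = 1/((216 + 12*10)*(31/3 - 2*(-2 - 1*(-2))²/3)) = 1/((216 + 120)*(31/3 - 2*(-2 + 2)²/3)) = 1/(336*(31/3 - ⅔*0²)) = 1/(336*(31/3 - ⅔*0)) = 1/(336*(31/3 + 0)) = 1/(336*(31/3)) = 1/3472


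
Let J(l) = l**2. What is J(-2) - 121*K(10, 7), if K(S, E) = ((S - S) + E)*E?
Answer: -5925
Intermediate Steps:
K(S, E) = E**2 (K(S, E) = (0 + E)*E = E*E = E**2)
J(-2) - 121*K(10, 7) = (-2)**2 - 121*7**2 = 4 - 121*49 = 4 - 5929 = -5925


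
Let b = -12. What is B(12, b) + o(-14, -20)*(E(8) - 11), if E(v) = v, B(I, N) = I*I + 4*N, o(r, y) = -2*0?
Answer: 96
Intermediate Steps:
o(r, y) = 0
B(I, N) = I² + 4*N
B(12, b) + o(-14, -20)*(E(8) - 11) = (12² + 4*(-12)) + 0*(8 - 11) = (144 - 48) + 0*(-3) = 96 + 0 = 96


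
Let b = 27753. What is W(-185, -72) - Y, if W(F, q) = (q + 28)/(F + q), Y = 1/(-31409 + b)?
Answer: 161121/939592 ≈ 0.17148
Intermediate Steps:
Y = -1/3656 (Y = 1/(-31409 + 27753) = 1/(-3656) = -1/3656 ≈ -0.00027352)
W(F, q) = (28 + q)/(F + q)
W(-185, -72) - Y = (28 - 72)/(-185 - 72) - 1*(-1/3656) = -44/(-257) + 1/3656 = -1/257*(-44) + 1/3656 = 44/257 + 1/3656 = 161121/939592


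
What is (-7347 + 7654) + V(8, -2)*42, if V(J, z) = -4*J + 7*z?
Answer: -1625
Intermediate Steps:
(-7347 + 7654) + V(8, -2)*42 = (-7347 + 7654) + (-4*8 + 7*(-2))*42 = 307 + (-32 - 14)*42 = 307 - 46*42 = 307 - 1932 = -1625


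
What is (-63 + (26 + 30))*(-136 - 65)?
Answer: 1407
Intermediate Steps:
(-63 + (26 + 30))*(-136 - 65) = (-63 + 56)*(-201) = -7*(-201) = 1407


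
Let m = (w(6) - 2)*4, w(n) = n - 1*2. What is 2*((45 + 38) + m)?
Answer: 182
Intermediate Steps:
w(n) = -2 + n (w(n) = n - 2 = -2 + n)
m = 8 (m = ((-2 + 6) - 2)*4 = (4 - 2)*4 = 2*4 = 8)
2*((45 + 38) + m) = 2*((45 + 38) + 8) = 2*(83 + 8) = 2*91 = 182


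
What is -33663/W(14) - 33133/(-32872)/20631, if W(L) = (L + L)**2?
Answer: -58238832907/1356364464 ≈ -42.937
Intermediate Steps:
W(L) = 4*L**2 (W(L) = (2*L)**2 = 4*L**2)
-33663/W(14) - 33133/(-32872)/20631 = -33663/(4*14**2) - 33133/(-32872)/20631 = -33663/(4*196) - 33133*(-1/32872)*(1/20631) = -33663/784 + (33133/32872)*(1/20631) = -33663*1/784 + 33133/678182232 = -687/16 + 33133/678182232 = -58238832907/1356364464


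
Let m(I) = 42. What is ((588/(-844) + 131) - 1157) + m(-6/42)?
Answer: -207771/211 ≈ -984.70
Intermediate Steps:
((588/(-844) + 131) - 1157) + m(-6/42) = ((588/(-844) + 131) - 1157) + 42 = ((588*(-1/844) + 131) - 1157) + 42 = ((-147/211 + 131) - 1157) + 42 = (27494/211 - 1157) + 42 = -216633/211 + 42 = -207771/211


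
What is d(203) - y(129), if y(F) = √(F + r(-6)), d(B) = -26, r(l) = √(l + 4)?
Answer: -26 - √(129 + I*√2) ≈ -37.358 - 0.062256*I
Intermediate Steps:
r(l) = √(4 + l)
y(F) = √(F + I*√2) (y(F) = √(F + √(4 - 6)) = √(F + √(-2)) = √(F + I*√2))
d(203) - y(129) = -26 - √(129 + I*√2)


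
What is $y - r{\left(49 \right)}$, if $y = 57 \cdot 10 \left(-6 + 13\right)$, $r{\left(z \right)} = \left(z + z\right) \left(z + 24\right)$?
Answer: $-3164$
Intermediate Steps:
$r{\left(z \right)} = 2 z \left(24 + z\right)$
$y = 3990$ ($y = 57 \cdot 10 \cdot 7 = 57 \cdot 70 = 3990$)
$y - r{\left(49 \right)} = 3990 - 2 \cdot 49 \left(24 + 49\right) = 3990 - 2 \cdot 49 \cdot 73 = 3990 - 7154 = -3164$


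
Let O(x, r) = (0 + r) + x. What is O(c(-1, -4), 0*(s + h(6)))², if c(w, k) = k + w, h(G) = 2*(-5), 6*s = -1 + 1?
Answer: 25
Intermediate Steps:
s = 0 (s = (-1 + 1)/6 = (⅙)*0 = 0)
h(G) = -10
O(x, r) = r + x
O(c(-1, -4), 0*(s + h(6)))² = (0*(0 - 10) + (-4 - 1))² = (0*(-10) - 5)² = (0 - 5)² = (-5)² = 25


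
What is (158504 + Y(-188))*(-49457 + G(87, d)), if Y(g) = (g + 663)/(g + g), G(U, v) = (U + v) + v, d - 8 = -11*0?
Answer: -1470675884633/188 ≈ -7.8227e+9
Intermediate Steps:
d = 8 (d = 8 - 11*0 = 8 + 0 = 8)
G(U, v) = U + 2*v
Y(g) = (663 + g)/(2*g) (Y(g) = (663 + g)/((2*g)) = (663 + g)*(1/(2*g)) = (663 + g)/(2*g))
(158504 + Y(-188))*(-49457 + G(87, d)) = (158504 + (1/2)*(663 - 188)/(-188))*(-49457 + (87 + 2*8)) = (158504 + (1/2)*(-1/188)*475)*(-49457 + (87 + 16)) = (158504 - 475/376)*(-49457 + 103) = (59597029/376)*(-49354) = -1470675884633/188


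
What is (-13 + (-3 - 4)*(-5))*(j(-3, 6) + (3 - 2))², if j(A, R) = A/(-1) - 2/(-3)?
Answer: 4312/9 ≈ 479.11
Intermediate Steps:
j(A, R) = ⅔ - A (j(A, R) = A*(-1) - 2*(-⅓) = -A + ⅔ = ⅔ - A)
(-13 + (-3 - 4)*(-5))*(j(-3, 6) + (3 - 2))² = (-13 + (-3 - 4)*(-5))*((⅔ - 1*(-3)) + (3 - 2))² = (-13 - 7*(-5))*((⅔ + 3) + 1)² = (-13 + 35)*(11/3 + 1)² = 22*(14/3)² = 22*(196/9) = 4312/9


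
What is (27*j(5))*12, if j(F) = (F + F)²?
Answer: 32400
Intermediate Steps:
j(F) = 4*F² (j(F) = (2*F)² = 4*F²)
(27*j(5))*12 = (27*(4*5²))*12 = (27*(4*25))*12 = (27*100)*12 = 2700*12 = 32400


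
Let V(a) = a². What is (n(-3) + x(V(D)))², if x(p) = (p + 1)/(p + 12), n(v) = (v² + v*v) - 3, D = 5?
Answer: 337561/1369 ≈ 246.57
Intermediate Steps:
n(v) = -3 + 2*v² (n(v) = (v² + v²) - 3 = 2*v² - 3 = -3 + 2*v²)
x(p) = (1 + p)/(12 + p)
(n(-3) + x(V(D)))² = ((-3 + 2*(-3)²) + (1 + 5²)/(12 + 5²))² = ((-3 + 2*9) + (1 + 25)/(12 + 25))² = ((-3 + 18) + 26/37)² = (15 + (1/37)*26)² = (15 + 26/37)² = (581/37)² = 337561/1369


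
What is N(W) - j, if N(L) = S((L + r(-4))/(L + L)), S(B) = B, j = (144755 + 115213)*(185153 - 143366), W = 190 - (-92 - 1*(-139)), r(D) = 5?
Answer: -1553449442614/143 ≈ -1.0863e+10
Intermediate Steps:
W = 143 (W = 190 - (-92 + 139) = 190 - 1*47 = 190 - 47 = 143)
j = 10863282816 (j = 259968*41787 = 10863282816)
N(L) = (5 + L)/(2*L) (N(L) = (L + 5)/(L + L) = (5 + L)/((2*L)) = (5 + L)*(1/(2*L)) = (5 + L)/(2*L))
N(W) - j = (½)*(5 + 143)/143 - 1*10863282816 = (½)*(1/143)*148 - 10863282816 = 74/143 - 10863282816 = -1553449442614/143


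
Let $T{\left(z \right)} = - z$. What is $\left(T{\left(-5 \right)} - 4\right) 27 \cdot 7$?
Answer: $189$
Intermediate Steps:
$\left(T{\left(-5 \right)} - 4\right) 27 \cdot 7 = \left(\left(-1\right) \left(-5\right) - 4\right) 27 \cdot 7 = \left(5 - 4\right) 27 \cdot 7 = 1 \cdot 27 \cdot 7 = 27 \cdot 7 = 189$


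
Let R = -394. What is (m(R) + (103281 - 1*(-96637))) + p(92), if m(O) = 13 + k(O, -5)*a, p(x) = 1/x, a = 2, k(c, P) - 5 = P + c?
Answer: 18321157/92 ≈ 1.9914e+5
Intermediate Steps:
k(c, P) = 5 + P + c (k(c, P) = 5 + (P + c) = 5 + P + c)
m(O) = 13 + 2*O (m(O) = 13 + (5 - 5 + O)*2 = 13 + O*2 = 13 + 2*O)
(m(R) + (103281 - 1*(-96637))) + p(92) = ((13 + 2*(-394)) + (103281 - 1*(-96637))) + 1/92 = ((13 - 788) + (103281 + 96637)) + 1/92 = (-775 + 199918) + 1/92 = 199143 + 1/92 = 18321157/92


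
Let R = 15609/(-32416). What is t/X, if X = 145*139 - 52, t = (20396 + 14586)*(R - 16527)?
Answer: -3123629307977/108609808 ≈ -28760.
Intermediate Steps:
R = -15609/32416 (R = 15609*(-1/32416) = -15609/32416 ≈ -0.48152)
t = -9370887923931/16208 (t = (20396 + 14586)*(-15609/32416 - 16527) = 34982*(-535754841/32416) = -9370887923931/16208 ≈ -5.7816e+8)
X = 20103 (X = 20155 - 52 = 20103)
t/X = -9370887923931/16208/20103 = -9370887923931/16208*1/20103 = -3123629307977/108609808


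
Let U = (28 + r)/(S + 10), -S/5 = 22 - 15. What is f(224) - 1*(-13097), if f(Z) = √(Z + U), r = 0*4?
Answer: 13097 + 2*√1393/5 ≈ 13112.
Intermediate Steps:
S = -35 (S = -5*(22 - 15) = -5*7 = -35)
r = 0
U = -28/25 (U = (28 + 0)/(-35 + 10) = 28/(-25) = 28*(-1/25) = -28/25 ≈ -1.1200)
f(Z) = √(-28/25 + Z) (f(Z) = √(Z - 28/25) = √(-28/25 + Z))
f(224) - 1*(-13097) = √(-28 + 25*224)/5 - 1*(-13097) = √(-28 + 5600)/5 + 13097 = √5572/5 + 13097 = (2*√1393)/5 + 13097 = 2*√1393/5 + 13097 = 13097 + 2*√1393/5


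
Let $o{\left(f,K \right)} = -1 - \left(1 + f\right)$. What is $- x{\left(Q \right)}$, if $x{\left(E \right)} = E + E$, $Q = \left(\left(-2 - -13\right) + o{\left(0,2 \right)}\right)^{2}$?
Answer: $-162$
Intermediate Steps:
$o{\left(f,K \right)} = -2 - f$
$Q = 81$ ($Q = \left(\left(-2 - -13\right) - 2\right)^{2} = \left(\left(-2 + 13\right) + \left(-2 + 0\right)\right)^{2} = \left(11 - 2\right)^{2} = 9^{2} = 81$)
$x{\left(E \right)} = 2 E$
$- x{\left(Q \right)} = - 2 \cdot 81 = \left(-1\right) 162 = -162$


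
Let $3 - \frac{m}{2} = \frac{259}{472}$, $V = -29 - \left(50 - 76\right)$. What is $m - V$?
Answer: $\frac{1865}{236} \approx 7.9025$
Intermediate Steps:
$V = -3$ ($V = -29 - \left(50 - 76\right) = -29 - -26 = -29 + 26 = -3$)
$m = \frac{1157}{236}$ ($m = 6 - 2 \cdot \frac{259}{472} = 6 - 2 \cdot 259 \cdot \frac{1}{472} = 6 - \frac{259}{236} = \frac{1157}{236} \approx 4.9025$)
$m - V = \frac{1157}{236} - -3 = \frac{1157}{236} + 3 = \frac{1865}{236}$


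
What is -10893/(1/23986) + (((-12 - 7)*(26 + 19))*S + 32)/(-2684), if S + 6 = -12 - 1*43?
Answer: -701274224819/2684 ≈ -2.6128e+8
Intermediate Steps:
S = -61 (S = -6 + (-12 - 1*43) = -6 + (-12 - 43) = -6 - 55 = -61)
-10893/(1/23986) + (((-12 - 7)*(26 + 19))*S + 32)/(-2684) = -10893/(1/23986) + (((-12 - 7)*(26 + 19))*(-61) + 32)/(-2684) = -10893/1/23986 + (-19*45*(-61) + 32)*(-1/2684) = -10893*23986 + (-855*(-61) + 32)*(-1/2684) = -261279498 + (52155 + 32)*(-1/2684) = -261279498 + 52187*(-1/2684) = -261279498 - 52187/2684 = -701274224819/2684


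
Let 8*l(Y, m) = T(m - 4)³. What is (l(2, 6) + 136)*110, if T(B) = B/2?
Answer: 59895/4 ≈ 14974.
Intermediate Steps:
T(B) = B/2 (T(B) = B*(½) = B/2)
l(Y, m) = (-2 + m/2)³/8 (l(Y, m) = ((m - 4)/2)³/8 = ((-4 + m)/2)³/8 = (-2 + m/2)³/8)
(l(2, 6) + 136)*110 = ((-4 + 6)³/64 + 136)*110 = ((1/64)*2³ + 136)*110 = ((1/64)*8 + 136)*110 = (⅛ + 136)*110 = (1089/8)*110 = 59895/4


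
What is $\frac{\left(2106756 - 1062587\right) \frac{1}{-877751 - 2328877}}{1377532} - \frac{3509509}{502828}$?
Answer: $- \frac{3875579594486865199}{555277068768241872} \approx -6.9795$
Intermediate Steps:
$\frac{\left(2106756 - 1062587\right) \frac{1}{-877751 - 2328877}}{1377532} - \frac{3509509}{502828} = \frac{1044169}{-3206628} \cdot \frac{1}{1377532} - \frac{3509509}{502828} = 1044169 \left(- \frac{1}{3206628}\right) \frac{1}{1377532} - \frac{3509509}{502828} = \left(- \frac{1044169}{3206628}\right) \frac{1}{1377532} - \frac{3509509}{502828} = - \frac{1044169}{4417232682096} - \frac{3509509}{502828} = - \frac{3875579594486865199}{555277068768241872}$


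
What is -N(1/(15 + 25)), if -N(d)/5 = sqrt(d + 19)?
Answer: sqrt(7610)/4 ≈ 21.809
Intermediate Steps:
N(d) = -5*sqrt(19 + d) (N(d) = -5*sqrt(d + 19) = -5*sqrt(19 + d))
-N(1/(15 + 25)) = -(-5)*sqrt(19 + 1/(15 + 25)) = -(-5)*sqrt(19 + 1/40) = -(-5)*sqrt(761/40) = -(-5)*sqrt(7610)/20 = -(-1)*sqrt(7610)/4 = sqrt(7610)/4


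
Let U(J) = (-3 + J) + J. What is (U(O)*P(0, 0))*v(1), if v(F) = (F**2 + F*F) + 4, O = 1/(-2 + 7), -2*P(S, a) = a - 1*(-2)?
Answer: 78/5 ≈ 15.600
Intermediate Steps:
P(S, a) = -1 - a/2 (P(S, a) = -(a - 1*(-2))/2 = -(a + 2)/2 = -(2 + a)/2 = -1 - a/2)
O = 1/5 ≈ 0.20000
v(F) = 4 + 2*F**2 (v(F) = (F**2 + F**2) + 4 = 2*F**2 + 4 = 4 + 2*F**2)
U(J) = -3 + 2*J
(U(O)*P(0, 0))*v(1) = ((-3 + 2*(1/5))*(-1 - 1/2*0))*(4 + 2*1**2) = ((-3 + 2/5)*(-1 + 0))*(4 + 2*1) = (-13/5*(-1))*(4 + 2) = (13/5)*6 = 78/5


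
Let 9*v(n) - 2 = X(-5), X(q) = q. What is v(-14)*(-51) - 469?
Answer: -452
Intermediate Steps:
v(n) = -⅓ (v(n) = 2/9 + (⅑)*(-5) = 2/9 - 5/9 = -⅓)
v(-14)*(-51) - 469 = -⅓*(-51) - 469 = 17 - 469 = -452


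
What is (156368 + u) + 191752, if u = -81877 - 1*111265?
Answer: 154978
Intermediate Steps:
u = -193142 (u = -81877 - 111265 = -193142)
(156368 + u) + 191752 = (156368 - 193142) + 191752 = -36774 + 191752 = 154978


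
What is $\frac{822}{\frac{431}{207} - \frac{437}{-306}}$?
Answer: $\frac{214268}{915} \approx 234.17$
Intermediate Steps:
$\frac{822}{\frac{431}{207} - \frac{437}{-306}} = \frac{822}{431 \cdot \frac{1}{207} - - \frac{437}{306}} = \frac{822}{\frac{431}{207} + \frac{437}{306}} = \frac{822}{\frac{2745}{782}} = 822 \cdot \frac{782}{2745} = \frac{214268}{915}$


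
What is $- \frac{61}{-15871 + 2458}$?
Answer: $\frac{61}{13413} \approx 0.0045478$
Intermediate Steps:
$- \frac{61}{-15871 + 2458} = - \frac{61}{-13413} = \left(-61\right) \left(- \frac{1}{13413}\right) = \frac{61}{13413}$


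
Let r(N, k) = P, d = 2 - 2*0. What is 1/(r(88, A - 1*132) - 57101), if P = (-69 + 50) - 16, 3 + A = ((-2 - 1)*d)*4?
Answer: -1/57136 ≈ -1.7502e-5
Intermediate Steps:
d = 2 (d = 2 + 0 = 2)
A = -27 (A = -3 + ((-2 - 1)*2)*4 = -3 - 3*2*4 = -3 - 6*4 = -3 - 24 = -27)
P = -35 (P = -19 - 16 = -35)
r(N, k) = -35
1/(r(88, A - 1*132) - 57101) = 1/(-35 - 57101) = 1/(-57136) = -1/57136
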